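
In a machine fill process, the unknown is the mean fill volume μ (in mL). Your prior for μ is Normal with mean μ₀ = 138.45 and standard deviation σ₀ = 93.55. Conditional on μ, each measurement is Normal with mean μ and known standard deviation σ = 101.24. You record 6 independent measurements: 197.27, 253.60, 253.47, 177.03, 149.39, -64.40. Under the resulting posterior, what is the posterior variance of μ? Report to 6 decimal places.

1429.271671

For Normal data with known variance σ², a Normal(μ₀, σ₀²) prior on μ is conjugate. Posterior precision = 1/σ₀² + n/σ²; posterior mean is the precision-weighted average of μ₀ and x̄.
σ₀² = 93.55² = 8751.6025, σ² = 101.24² = 10249.5376; σ² + n·σ₀² = 10249.5376 + 6·8751.6025 = 62759.1526.
Posterior precision = 1/σ₀² + n/σ² = 1/8751.6025 + 6/10249.5376 = (σ² + n·σ₀²)/(σ₀²σ²) = 62759.1526/(8751.6025·10249.5376); posterior variance σₙ² = σ₀²σ²/(σ² + n·σ₀²) = 8751.6025·10249.5376/62759.1526 = 1429.271671.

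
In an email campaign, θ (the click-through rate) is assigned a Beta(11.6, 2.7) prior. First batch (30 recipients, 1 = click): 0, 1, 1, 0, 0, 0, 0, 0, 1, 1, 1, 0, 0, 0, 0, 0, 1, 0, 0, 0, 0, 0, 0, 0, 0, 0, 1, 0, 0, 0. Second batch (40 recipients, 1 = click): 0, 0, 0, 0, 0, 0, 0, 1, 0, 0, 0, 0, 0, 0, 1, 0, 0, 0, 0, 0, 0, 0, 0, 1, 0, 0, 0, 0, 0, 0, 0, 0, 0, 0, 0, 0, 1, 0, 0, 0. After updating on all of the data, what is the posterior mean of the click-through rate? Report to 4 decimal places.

0.2681

The Beta prior is conjugate to a Binomial/Bernoulli likelihood; the update adds successes to α and failures to β.
After batch 1: Beta(11.6+7, 2.7+23) = Beta(18.6, 25.7).
After batch 2: Beta(18.6+4, 25.7+36) = Beta(22.6, 61.7).
Posterior mean = α/(α+β) = 22.6/84.3 = 0.2681.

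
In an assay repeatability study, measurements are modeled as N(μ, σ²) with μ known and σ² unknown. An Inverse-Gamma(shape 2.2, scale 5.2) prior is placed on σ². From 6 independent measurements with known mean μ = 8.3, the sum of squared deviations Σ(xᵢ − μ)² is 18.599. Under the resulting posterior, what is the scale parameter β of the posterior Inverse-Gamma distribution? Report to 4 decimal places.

14.4995

With known mean μ and an Inverse-Gamma(α, β) prior on σ², the Normal likelihood is conjugate: posterior is Inv-Gamma(α + n/2, β + Σ(xᵢ−μ)²/2).
Posterior: Inv-Gamma(2.2 + 6/2, 5.2 + 18.599/2) = Inv-Gamma(5.20, 14.4995).
Posterior β = 14.4995.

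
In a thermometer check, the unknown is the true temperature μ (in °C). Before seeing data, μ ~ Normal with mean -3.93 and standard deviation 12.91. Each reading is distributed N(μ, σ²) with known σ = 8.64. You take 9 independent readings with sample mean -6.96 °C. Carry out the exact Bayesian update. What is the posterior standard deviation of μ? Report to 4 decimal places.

For Normal data with known variance σ², a Normal(μ₀, σ₀²) prior on μ is conjugate. Posterior precision = 1/σ₀² + n/σ²; posterior mean is the precision-weighted average of μ₀ and x̄.
σ₀² = 12.91² = 166.6681, σ² = 8.64² = 74.6496; σ² + n·σ₀² = 74.6496 + 9·166.6681 = 1574.6625.
Posterior precision = 1/σ₀² + n/σ² = 1/166.6681 + 9/74.6496 = (σ² + n·σ₀²)/(σ₀²σ²) = 1574.6625/(166.6681·74.6496); posterior variance σₙ² = σ₀²σ²/(σ² + n·σ₀²) = 166.6681·74.6496/1574.6625 = 7.901190.
Posterior SD = √σₙ² = √(166.6681·74.6496/1574.6625) = 2.8109.

2.8109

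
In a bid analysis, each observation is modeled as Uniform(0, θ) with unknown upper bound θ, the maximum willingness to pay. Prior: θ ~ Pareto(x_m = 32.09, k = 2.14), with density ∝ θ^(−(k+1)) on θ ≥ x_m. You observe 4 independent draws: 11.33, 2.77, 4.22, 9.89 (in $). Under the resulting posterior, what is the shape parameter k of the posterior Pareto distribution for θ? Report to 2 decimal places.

6.14

A Pareto(scale x_m, shape k) prior on the upper bound θ of Uniform(0, θ) is conjugate: posterior is Pareto(max(x_m, max xᵢ), k + n).
Sample maximum = 11.33; prior scale x_m = 32.09 → posterior scale = max = 32.09.
Posterior shape = 2.14 + 4 = 6.14.
Posterior shape k = 6.14.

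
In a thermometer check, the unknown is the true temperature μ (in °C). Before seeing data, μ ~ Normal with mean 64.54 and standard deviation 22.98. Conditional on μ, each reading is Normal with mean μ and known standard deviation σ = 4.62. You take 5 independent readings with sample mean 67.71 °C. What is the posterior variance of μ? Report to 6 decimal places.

4.234648

For Normal data with known variance σ², a Normal(μ₀, σ₀²) prior on μ is conjugate. Posterior precision = 1/σ₀² + n/σ²; posterior mean is the precision-weighted average of μ₀ and x̄.
σ₀² = 22.98² = 528.0804, σ² = 4.62² = 21.3444; σ² + n·σ₀² = 21.3444 + 5·528.0804 = 2661.7464.
Posterior precision = 1/σ₀² + n/σ² = 1/528.0804 + 5/21.3444 = (σ² + n·σ₀²)/(σ₀²σ²) = 2661.7464/(528.0804·21.3444); posterior variance σₙ² = σ₀²σ²/(σ² + n·σ₀²) = 528.0804·21.3444/2661.7464 = 4.234648.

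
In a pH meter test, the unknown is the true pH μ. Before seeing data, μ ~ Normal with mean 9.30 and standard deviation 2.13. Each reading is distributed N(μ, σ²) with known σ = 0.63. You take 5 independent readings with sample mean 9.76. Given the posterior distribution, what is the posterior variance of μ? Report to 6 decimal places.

0.078015

For Normal data with known variance σ², a Normal(μ₀, σ₀²) prior on μ is conjugate. Posterior precision = 1/σ₀² + n/σ²; posterior mean is the precision-weighted average of μ₀ and x̄.
σ₀² = 2.13² = 4.5369, σ² = 0.63² = 0.3969; σ² + n·σ₀² = 0.3969 + 5·4.5369 = 23.0814.
Posterior precision = 1/σ₀² + n/σ² = 1/4.5369 + 5/0.3969 = (σ² + n·σ₀²)/(σ₀²σ²) = 23.0814/(4.5369·0.3969); posterior variance σₙ² = σ₀²σ²/(σ² + n·σ₀²) = 4.5369·0.3969/23.0814 = 0.078015.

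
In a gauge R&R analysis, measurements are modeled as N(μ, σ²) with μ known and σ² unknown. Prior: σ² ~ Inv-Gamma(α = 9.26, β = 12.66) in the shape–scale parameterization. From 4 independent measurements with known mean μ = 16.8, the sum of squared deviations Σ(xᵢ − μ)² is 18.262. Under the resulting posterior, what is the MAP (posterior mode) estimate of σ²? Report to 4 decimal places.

With known mean μ and an Inverse-Gamma(α, β) prior on σ², the Normal likelihood is conjugate: posterior is Inv-Gamma(α + n/2, β + Σ(xᵢ−μ)²/2).
Posterior: Inv-Gamma(9.26 + 4/2, 12.66 + 18.262/2) = Inv-Gamma(11.26, 21.7910).
Mode = β/(α+1) = 21.7910/12.26 = 1.7774.

1.7774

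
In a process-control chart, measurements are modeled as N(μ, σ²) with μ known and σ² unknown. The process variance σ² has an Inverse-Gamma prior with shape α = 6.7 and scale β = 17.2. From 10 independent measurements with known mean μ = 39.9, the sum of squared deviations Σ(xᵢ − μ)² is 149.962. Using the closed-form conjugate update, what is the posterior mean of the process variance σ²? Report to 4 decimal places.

8.6150

With known mean μ and an Inverse-Gamma(α, β) prior on σ², the Normal likelihood is conjugate: posterior is Inv-Gamma(α + n/2, β + Σ(xᵢ−μ)²/2).
Posterior: Inv-Gamma(6.7 + 10/2, 17.2 + 149.962/2) = Inv-Gamma(11.70, 92.1810).
E[σ²|data] = β/(α−1) = 92.1810/10.70 = 8.6150.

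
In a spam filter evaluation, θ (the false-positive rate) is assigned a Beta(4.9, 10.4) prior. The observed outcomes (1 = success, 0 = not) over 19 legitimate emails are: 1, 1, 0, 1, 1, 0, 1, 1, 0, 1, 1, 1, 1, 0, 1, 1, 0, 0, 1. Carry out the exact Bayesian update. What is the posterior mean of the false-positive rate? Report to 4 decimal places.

0.5219

The Beta prior is conjugate to a Binomial/Bernoulli likelihood; the update adds successes to α and failures to β.
Posterior: Beta(α+k, β+n−k) = Beta(4.9+13, 10.4+6) = Beta(17.9, 16.4).
Posterior mean = α/(α+β) = 17.9/34.3 = 0.5219.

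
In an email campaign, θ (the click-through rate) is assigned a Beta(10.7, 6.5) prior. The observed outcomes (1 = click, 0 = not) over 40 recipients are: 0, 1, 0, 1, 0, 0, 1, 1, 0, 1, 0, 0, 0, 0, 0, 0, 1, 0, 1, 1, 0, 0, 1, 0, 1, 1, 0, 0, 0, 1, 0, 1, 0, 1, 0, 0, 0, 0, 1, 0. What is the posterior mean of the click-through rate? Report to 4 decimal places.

The Beta prior is conjugate to a Binomial/Bernoulli likelihood; the update adds successes to α and failures to β.
Posterior: Beta(α+k, β+n−k) = Beta(10.7+15, 6.5+25) = Beta(25.7, 31.5).
Posterior mean = α/(α+β) = 25.7/57.2 = 0.4493.

0.4493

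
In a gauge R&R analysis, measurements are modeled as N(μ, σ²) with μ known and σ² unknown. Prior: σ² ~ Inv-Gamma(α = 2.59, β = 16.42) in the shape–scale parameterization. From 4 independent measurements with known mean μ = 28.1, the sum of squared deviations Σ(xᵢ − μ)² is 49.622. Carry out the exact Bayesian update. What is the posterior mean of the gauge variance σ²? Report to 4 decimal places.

11.4850

With known mean μ and an Inverse-Gamma(α, β) prior on σ², the Normal likelihood is conjugate: posterior is Inv-Gamma(α + n/2, β + Σ(xᵢ−μ)²/2).
Posterior: Inv-Gamma(2.59 + 4/2, 16.42 + 49.622/2) = Inv-Gamma(4.59, 41.2310).
E[σ²|data] = β/(α−1) = 41.2310/3.59 = 11.4850.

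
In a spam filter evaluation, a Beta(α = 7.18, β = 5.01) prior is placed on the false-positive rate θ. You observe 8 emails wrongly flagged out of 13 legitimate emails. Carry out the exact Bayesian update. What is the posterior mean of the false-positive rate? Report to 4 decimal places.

The Beta prior is conjugate to a Binomial/Bernoulli likelihood; the update adds successes to α and failures to β.
Posterior: Beta(α+k, β+n−k) = Beta(7.18+8, 5.01+5) = Beta(15.18, 10.01).
Posterior mean = α/(α+β) = 15.18/25.19 = 0.6026.

0.6026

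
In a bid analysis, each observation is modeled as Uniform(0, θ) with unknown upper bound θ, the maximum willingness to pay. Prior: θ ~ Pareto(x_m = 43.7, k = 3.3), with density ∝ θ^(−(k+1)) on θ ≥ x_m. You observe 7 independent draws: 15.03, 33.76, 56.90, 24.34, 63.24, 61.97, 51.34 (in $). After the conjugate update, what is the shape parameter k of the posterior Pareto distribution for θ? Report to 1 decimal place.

10.3

A Pareto(scale x_m, shape k) prior on the upper bound θ of Uniform(0, θ) is conjugate: posterior is Pareto(max(x_m, max xᵢ), k + n).
Sample maximum = 63.24; prior scale x_m = 43.7 → posterior scale = max = 63.24.
Posterior shape = 3.3 + 7 = 10.3.
Posterior shape k = 10.3.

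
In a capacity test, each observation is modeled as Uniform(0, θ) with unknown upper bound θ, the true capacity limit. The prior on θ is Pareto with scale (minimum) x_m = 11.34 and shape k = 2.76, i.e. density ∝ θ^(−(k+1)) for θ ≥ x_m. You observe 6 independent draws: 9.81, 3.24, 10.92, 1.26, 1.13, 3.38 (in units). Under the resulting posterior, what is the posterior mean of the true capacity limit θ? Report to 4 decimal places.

12.8013

A Pareto(scale x_m, shape k) prior on the upper bound θ of Uniform(0, θ) is conjugate: posterior is Pareto(max(x_m, max xᵢ), k + n).
Sample maximum = 10.92; prior scale x_m = 11.34 → posterior scale = max = 11.34.
Posterior shape = 2.76 + 6 = 8.76.
E[θ|data] = k·x_m/(k−1) = 8.76·11.34/7.76 = 12.8013.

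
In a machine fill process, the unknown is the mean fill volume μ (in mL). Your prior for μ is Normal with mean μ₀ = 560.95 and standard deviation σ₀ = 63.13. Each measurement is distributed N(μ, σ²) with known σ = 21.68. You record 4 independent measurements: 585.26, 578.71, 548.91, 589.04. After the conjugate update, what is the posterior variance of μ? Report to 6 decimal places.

For Normal data with known variance σ², a Normal(μ₀, σ₀²) prior on μ is conjugate. Posterior precision = 1/σ₀² + n/σ²; posterior mean is the precision-weighted average of μ₀ and x̄.
σ₀² = 63.13² = 3985.3969, σ² = 21.68² = 470.0224; σ² + n·σ₀² = 470.0224 + 4·3985.3969 = 16411.61.
Posterior precision = 1/σ₀² + n/σ² = 1/3985.3969 + 4/470.0224 = (σ² + n·σ₀²)/(σ₀²σ²) = 16411.61/(3985.3969·470.0224); posterior variance σₙ² = σ₀²σ²/(σ² + n·σ₀²) = 3985.3969·470.0224/16411.61 = 114.140283.

114.140283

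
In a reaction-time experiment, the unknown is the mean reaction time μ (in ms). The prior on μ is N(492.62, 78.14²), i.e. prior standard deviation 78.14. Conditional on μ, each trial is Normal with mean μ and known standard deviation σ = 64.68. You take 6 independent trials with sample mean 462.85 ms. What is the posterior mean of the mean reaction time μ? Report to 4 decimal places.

465.9011

For Normal data with known variance σ², a Normal(μ₀, σ₀²) prior on μ is conjugate. Posterior precision = 1/σ₀² + n/σ²; posterior mean is the precision-weighted average of μ₀ and x̄.
n·x̄ = 6·462.85 = 2777.1.
σ₀² = 78.14² = 6105.8596, σ² = 64.68² = 4183.5024; σ² + n·σ₀² = 4183.5024 + 6·6105.8596 = 40818.66.
Posterior mean = (μ₀/σ₀² + n·x̄/σ²)/(1/σ₀² + n/σ²) = (σ²·μ₀ + σ₀²·n·x̄)/(σ² + n·σ₀²) = (4183.5024·492.62 + 6105.8596·2777.1)/40818.66 = 19017459.647448/40818.66 = 465.9011.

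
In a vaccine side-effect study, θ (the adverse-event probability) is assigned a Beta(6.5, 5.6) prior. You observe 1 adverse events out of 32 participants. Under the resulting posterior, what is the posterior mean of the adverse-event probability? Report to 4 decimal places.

The Beta prior is conjugate to a Binomial/Bernoulli likelihood; the update adds successes to α and failures to β.
Posterior: Beta(α+k, β+n−k) = Beta(6.5+1, 5.6+31) = Beta(7.5, 36.6).
Posterior mean = α/(α+β) = 7.5/44.1 = 0.1701.

0.1701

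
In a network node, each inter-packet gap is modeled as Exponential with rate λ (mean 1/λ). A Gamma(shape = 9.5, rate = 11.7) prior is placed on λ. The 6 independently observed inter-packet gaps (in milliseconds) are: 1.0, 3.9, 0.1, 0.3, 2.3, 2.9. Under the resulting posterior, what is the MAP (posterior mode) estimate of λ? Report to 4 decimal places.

0.6532

With a Gamma(shape α, rate β) prior on the exponential rate λ, the posterior after n observations with total T = Σxᵢ is Gamma(α+n, β+T).
Sum of observations T = 10.5 milliseconds; n = 6.
Posterior: Gamma(9.5+6, 11.7+10.5) = Gamma(15.5, 22.2).
Mode = (α−1)/β = 0.6532.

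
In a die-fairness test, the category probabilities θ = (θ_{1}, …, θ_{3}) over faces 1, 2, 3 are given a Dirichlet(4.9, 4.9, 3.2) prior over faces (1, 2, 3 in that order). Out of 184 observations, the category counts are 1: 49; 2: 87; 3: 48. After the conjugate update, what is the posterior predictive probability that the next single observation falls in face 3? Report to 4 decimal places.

The Dirichlet prior is conjugate to the Multinomial likelihood: each posterior αⱼ = prior αⱼ + observed count nⱼ.
Posterior concentration: (53.9, 91.9, 51.2), total = 197.0.
P(next = 3 | data) = α_{3}/Σα = 0.2599.

0.2599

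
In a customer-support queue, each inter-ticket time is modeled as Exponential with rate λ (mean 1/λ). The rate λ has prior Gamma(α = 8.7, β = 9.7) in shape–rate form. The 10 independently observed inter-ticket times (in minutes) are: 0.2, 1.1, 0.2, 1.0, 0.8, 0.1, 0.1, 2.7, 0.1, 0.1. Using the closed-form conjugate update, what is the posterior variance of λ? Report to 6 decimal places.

With a Gamma(shape α, rate β) prior on the exponential rate λ, the posterior after n observations with total T = Σxᵢ is Gamma(α+n, β+T).
Sum of observations T = 6.4 minutes; n = 10.
Posterior: Gamma(8.7+10, 9.7+6.4) = Gamma(18.7, 16.1).
Var = α/β² = 0.072142.

0.072142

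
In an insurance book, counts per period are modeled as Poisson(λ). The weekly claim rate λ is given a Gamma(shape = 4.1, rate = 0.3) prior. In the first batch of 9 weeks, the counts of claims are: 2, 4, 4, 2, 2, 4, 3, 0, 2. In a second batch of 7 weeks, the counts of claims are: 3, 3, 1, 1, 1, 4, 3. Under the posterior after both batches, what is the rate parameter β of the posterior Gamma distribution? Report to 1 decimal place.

With a Gamma(shape α, rate β) prior, the Poisson likelihood is conjugate: the posterior is Gamma(α + ΣXᵢ, β + n).
Batch 1: sum of counts S = 23 over n = 9 weeks.
After batch 1: Gamma(α+S, β+n) = Gamma(4.1+23, 0.3+9) = Gamma(27.1, 9.3).
Batch 2: sum of counts S = 16 over n = 7 weeks.
After batch 2: Gamma(α+S, β+n) = Gamma(27.1+16, 9.3+7) = Gamma(43.1, 16.3).
Posterior β = 16.3.

16.3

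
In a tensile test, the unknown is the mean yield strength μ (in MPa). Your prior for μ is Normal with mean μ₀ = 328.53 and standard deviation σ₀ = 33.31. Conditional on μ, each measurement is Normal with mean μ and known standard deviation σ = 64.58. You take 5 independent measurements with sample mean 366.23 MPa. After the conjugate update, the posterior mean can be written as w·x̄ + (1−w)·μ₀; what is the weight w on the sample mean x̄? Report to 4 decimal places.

0.5709

For Normal data with known variance σ², a Normal(μ₀, σ₀²) prior on μ is conjugate. Posterior precision = 1/σ₀² + n/σ²; posterior mean is the precision-weighted average of μ₀ and x̄.
σ₀² = 33.31² = 1109.5561, σ² = 64.58² = 4170.5764. Prior precision 1/σ₀² = 1/1109.5561; data precision n/σ² = 5/4170.5764.
w = (n/σ²)/(1/σ₀² + n/σ²) = n·σ₀²/(σ² + n·σ₀²) = 5·1109.5561/(4170.5764 + 5·1109.5561) = 5547.7805/9718.3569 = 0.5709.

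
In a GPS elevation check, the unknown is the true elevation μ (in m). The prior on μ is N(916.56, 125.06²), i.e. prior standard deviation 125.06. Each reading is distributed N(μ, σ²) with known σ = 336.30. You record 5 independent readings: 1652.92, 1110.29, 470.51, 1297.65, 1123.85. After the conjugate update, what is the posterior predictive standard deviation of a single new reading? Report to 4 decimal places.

349.7774

For Normal data with known variance σ², a Normal(μ₀, σ₀²) prior on μ is conjugate. Posterior precision = 1/σ₀² + n/σ²; posterior mean is the precision-weighted average of μ₀ and x̄.
σ₀² = 125.06² = 15640.0036, σ² = 336.30² = 113097.69; σ² + n·σ₀² = 113097.69 + 5·15640.0036 = 191297.708.
Posterior precision = 1/σ₀² + n/σ² = 1/15640.0036 + 5/113097.69 = (σ² + n·σ₀²)/(σ₀²σ²) = 191297.708/(15640.0036·113097.69); posterior variance σₙ² = σ₀²σ²/(σ² + n·σ₀²) = 15640.0036·113097.69/191297.708 = 9246.573298.
Predictive variance for one new observation = σₙ² + σ² = 15640.0036·113097.69/191297.708 + 113097.69 = σ²·(σ₀² + 191297.708)/191297.708 = 113097.69·206937.7116/191297.708 = 122344.263298; SD = √(113097.69·206937.7116/191297.708) = 349.7774.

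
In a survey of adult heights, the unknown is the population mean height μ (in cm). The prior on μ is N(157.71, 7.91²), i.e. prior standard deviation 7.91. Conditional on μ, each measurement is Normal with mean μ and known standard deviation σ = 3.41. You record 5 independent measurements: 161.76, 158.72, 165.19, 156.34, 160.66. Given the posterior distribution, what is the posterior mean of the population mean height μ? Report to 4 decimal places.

For Normal data with known variance σ², a Normal(μ₀, σ₀²) prior on μ is conjugate. Posterior precision = 1/σ₀² + n/σ²; posterior mean is the precision-weighted average of μ₀ and x̄.
Σxᵢ = 161.76 + 158.72 + 165.19 + 156.34 + 160.66 = 802.67, so n·x̄ = 802.67.
σ₀² = 7.91² = 62.5681, σ² = 3.41² = 11.6281; σ² + n·σ₀² = 11.6281 + 5·62.5681 = 324.4686.
Posterior mean = (μ₀/σ₀² + n·x̄/σ²)/(1/σ₀² + n/σ²) = (σ²·μ₀ + σ₀²·n·x̄)/(σ² + n·σ₀²) = (11.6281·157.71 + 62.5681·802.67)/324.4686 = 52055.404478/324.4686 = 160.4328.

160.4328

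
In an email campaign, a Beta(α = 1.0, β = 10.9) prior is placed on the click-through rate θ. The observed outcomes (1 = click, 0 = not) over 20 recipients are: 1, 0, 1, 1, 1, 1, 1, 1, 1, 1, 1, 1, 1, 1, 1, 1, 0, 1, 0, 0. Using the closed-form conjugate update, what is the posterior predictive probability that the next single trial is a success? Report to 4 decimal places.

0.5329

The Beta prior is conjugate to a Binomial/Bernoulli likelihood; the update adds successes to α and failures to β.
Posterior: Beta(α+k, β+n−k) = Beta(1.0+16, 10.9+4) = Beta(17.0, 14.9).
For a single future Bernoulli trial, P(success | data) = α/(α+β) = 0.5329.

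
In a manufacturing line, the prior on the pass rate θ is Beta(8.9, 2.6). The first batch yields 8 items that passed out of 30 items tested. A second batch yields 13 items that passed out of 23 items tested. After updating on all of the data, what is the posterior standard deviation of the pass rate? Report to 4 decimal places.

0.0616

The Beta prior is conjugate to a Binomial/Bernoulli likelihood; the update adds successes to α and failures to β.
After batch 1: Beta(8.9+8, 2.6+22) = Beta(16.9, 24.6).
After batch 2: Beta(16.9+13, 24.6+10) = Beta(29.9, 34.6).
Var = αβ/((α+β)²(α+β+1)) = 29.9·34.6/(64.5²·65.5) = 0.00379653; SD = √0.00379653 = 0.0616.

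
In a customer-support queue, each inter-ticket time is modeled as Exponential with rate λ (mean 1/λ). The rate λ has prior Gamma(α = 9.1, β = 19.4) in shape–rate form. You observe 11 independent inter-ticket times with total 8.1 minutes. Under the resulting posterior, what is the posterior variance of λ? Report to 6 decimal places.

0.026579

With a Gamma(shape α, rate β) prior on the exponential rate λ, the posterior after n observations with total T = Σxᵢ is Gamma(α+n, β+T).
Posterior: Gamma(9.1+11, 19.4+8.1) = Gamma(20.1, 27.5).
Var = α/β² = 0.026579.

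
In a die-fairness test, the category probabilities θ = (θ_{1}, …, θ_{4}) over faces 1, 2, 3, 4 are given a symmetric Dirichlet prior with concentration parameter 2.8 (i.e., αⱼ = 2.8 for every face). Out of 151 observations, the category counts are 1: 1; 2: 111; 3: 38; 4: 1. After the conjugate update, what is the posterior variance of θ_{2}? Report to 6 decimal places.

The Dirichlet prior is conjugate to the Multinomial likelihood: each posterior αⱼ = prior αⱼ + observed count nⱼ.
Posterior concentration: (3.8, 113.8, 40.8, 3.8), total = 162.2.
Var[θ_j] = α_j(Σα−α_j)/((Σα)²(Σα+1)) = 113.8·48.4/(162.2²·163.2) = 0.001283.

0.001283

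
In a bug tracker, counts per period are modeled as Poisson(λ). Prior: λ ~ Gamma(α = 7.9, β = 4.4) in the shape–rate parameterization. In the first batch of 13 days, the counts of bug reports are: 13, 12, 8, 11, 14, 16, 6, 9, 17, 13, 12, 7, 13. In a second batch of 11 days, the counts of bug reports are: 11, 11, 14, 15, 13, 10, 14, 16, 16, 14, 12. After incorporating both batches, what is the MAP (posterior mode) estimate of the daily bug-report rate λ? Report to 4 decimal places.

With a Gamma(shape α, rate β) prior, the Poisson likelihood is conjugate: the posterior is Gamma(α + ΣXᵢ, β + n).
Batch 1: sum of counts S = 151 over n = 13 days.
After batch 1: Gamma(α+S, β+n) = Gamma(7.9+151, 4.4+13) = Gamma(158.9, 17.4).
Batch 2: sum of counts S = 146 over n = 11 days.
After batch 2: Gamma(α+S, β+n) = Gamma(158.9+146, 17.4+11) = Gamma(304.9, 28.4).
Mode of Gamma(α,β) for α≥1 is (α−1)/β = 303.9/28.4 = 10.7007.

10.7007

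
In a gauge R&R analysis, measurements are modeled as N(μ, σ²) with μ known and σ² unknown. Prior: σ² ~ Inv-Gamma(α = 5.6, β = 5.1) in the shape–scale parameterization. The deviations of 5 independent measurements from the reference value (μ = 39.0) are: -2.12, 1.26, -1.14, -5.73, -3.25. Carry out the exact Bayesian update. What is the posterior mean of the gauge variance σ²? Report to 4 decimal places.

With known mean μ and an Inverse-Gamma(α, β) prior on σ², the Normal likelihood is conjugate: posterior is Inv-Gamma(α + n/2, β + Σ(xᵢ−μ)²/2).
Σ(xᵢ−μ)² = (-2.12)² + (1.26)² + (-1.14)² + (-5.73)² + (-3.25)² = 50.7770.
Posterior: Inv-Gamma(5.6 + 5/2, 5.1 + 50.7770/2) = Inv-Gamma(8.10, 30.48850).
E[σ²|data] = β/(α−1) = 30.48850/7.10 = 4.2942.

4.2942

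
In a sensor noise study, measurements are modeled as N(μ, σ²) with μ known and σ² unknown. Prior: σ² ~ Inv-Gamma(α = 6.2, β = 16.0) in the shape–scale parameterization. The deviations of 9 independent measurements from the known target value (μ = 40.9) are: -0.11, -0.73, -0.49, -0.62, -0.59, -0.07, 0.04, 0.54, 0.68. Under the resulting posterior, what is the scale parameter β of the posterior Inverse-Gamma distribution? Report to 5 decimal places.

With known mean μ and an Inverse-Gamma(α, β) prior on σ², the Normal likelihood is conjugate: posterior is Inv-Gamma(α + n/2, β + Σ(xᵢ−μ)²/2).
Σ(xᵢ−μ)² = (-0.11)² + (-0.73)² + (-0.49)² + (-0.62)² + (-0.59)² + (-0.07)² + (0.04)² + (0.54)² + (0.68)² = 2.2781.
Posterior: Inv-Gamma(6.2 + 9/2, 16.0 + 2.2781/2) = Inv-Gamma(10.70, 17.13905).
Posterior β = 17.13905.

17.13905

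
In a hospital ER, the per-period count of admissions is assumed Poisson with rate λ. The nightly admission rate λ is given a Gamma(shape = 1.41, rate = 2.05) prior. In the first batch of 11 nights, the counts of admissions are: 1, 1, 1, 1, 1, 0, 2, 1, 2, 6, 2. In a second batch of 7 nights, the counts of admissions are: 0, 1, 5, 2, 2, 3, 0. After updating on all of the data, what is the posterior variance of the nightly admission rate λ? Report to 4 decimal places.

0.0806

With a Gamma(shape α, rate β) prior, the Poisson likelihood is conjugate: the posterior is Gamma(α + ΣXᵢ, β + n).
Batch 1: sum of counts S = 18 over n = 11 nights.
After batch 1: Gamma(α+S, β+n) = Gamma(1.41+18, 2.05+11) = Gamma(19.41, 13.05).
Batch 2: sum of counts S = 13 over n = 7 nights.
After batch 2: Gamma(α+S, β+n) = Gamma(19.41+13, 13.05+7) = Gamma(32.41, 20.05).
Var = α/β² = 32.41/20.05² = 0.0806.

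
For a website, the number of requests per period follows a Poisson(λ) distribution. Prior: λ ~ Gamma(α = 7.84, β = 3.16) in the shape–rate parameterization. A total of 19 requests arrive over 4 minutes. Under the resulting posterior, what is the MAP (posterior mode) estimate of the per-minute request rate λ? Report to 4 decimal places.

3.6089

With a Gamma(shape α, rate β) prior, the Poisson likelihood is conjugate: the posterior is Gamma(α + ΣXᵢ, β + n).
Posterior: Gamma(α+S, β+n) = Gamma(7.84+19, 3.16+4) = Gamma(26.84, 7.16).
Mode of Gamma(α,β) for α≥1 is (α−1)/β = 25.84/7.16 = 3.6089.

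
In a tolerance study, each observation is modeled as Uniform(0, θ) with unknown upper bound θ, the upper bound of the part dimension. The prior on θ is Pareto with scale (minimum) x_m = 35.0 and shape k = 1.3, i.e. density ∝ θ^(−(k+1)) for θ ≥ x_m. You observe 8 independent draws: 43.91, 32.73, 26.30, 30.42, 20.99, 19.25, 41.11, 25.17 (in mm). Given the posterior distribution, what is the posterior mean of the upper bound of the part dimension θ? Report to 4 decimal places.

49.2004

A Pareto(scale x_m, shape k) prior on the upper bound θ of Uniform(0, θ) is conjugate: posterior is Pareto(max(x_m, max xᵢ), k + n).
Sample maximum = 43.91; prior scale x_m = 35.0 → posterior scale = max = 43.91.
Posterior shape = 1.3 + 8 = 9.3.
E[θ|data] = k·x_m/(k−1) = 9.3·43.91/8.3 = 49.2004.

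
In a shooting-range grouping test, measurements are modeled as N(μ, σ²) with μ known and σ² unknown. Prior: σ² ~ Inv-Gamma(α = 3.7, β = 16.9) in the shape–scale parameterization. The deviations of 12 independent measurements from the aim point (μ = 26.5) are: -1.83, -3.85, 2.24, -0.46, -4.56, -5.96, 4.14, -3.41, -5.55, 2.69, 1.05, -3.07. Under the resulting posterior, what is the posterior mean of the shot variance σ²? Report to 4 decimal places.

With known mean μ and an Inverse-Gamma(α, β) prior on σ², the Normal likelihood is conjugate: posterior is Inv-Gamma(α + n/2, β + Σ(xᵢ−μ)²/2).
Σ(xᵢ−μ)² = (-1.83)² + (-3.85)² + (2.24)² + (-0.46)² + (-4.56)² + (-5.96)² + (4.14)² + (-3.41)² + (-5.55)² + (2.69)² + (1.05)² + (-3.07)² = 157.0495.
Posterior: Inv-Gamma(3.7 + 12/2, 16.9 + 157.0495/2) = Inv-Gamma(9.70, 95.42475).
E[σ²|data] = β/(α−1) = 95.42475/8.70 = 10.9684.

10.9684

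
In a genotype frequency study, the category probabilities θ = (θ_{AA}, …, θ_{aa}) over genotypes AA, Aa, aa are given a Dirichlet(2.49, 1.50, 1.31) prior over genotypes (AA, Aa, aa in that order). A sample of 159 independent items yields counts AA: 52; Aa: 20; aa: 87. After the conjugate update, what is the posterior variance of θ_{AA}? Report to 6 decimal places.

The Dirichlet prior is conjugate to the Multinomial likelihood: each posterior αⱼ = prior αⱼ + observed count nⱼ.
Posterior concentration: (54.49, 21.50, 88.31), total = 164.30.
Var[θ_j] = α_j(Σα−α_j)/((Σα)²(Σα+1)) = 54.49·109.81/(164.30²·165.30) = 0.001341.

0.001341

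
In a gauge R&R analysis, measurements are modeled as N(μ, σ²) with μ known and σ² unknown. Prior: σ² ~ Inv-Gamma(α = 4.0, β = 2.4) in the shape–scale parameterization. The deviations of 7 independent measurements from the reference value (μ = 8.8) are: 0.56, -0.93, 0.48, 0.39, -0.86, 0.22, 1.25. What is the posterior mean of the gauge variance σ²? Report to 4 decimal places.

With known mean μ and an Inverse-Gamma(α, β) prior on σ², the Normal likelihood is conjugate: posterior is Inv-Gamma(α + n/2, β + Σ(xᵢ−μ)²/2).
Σ(xᵢ−μ)² = (0.56)² + (-0.93)² + (0.48)² + (0.39)² + (-0.86)² + (0.22)² + (1.25)² = 3.9115.
Posterior: Inv-Gamma(4.0 + 7/2, 2.4 + 3.9115/2) = Inv-Gamma(7.50, 4.35575).
E[σ²|data] = β/(α−1) = 4.35575/6.50 = 0.6701.

0.6701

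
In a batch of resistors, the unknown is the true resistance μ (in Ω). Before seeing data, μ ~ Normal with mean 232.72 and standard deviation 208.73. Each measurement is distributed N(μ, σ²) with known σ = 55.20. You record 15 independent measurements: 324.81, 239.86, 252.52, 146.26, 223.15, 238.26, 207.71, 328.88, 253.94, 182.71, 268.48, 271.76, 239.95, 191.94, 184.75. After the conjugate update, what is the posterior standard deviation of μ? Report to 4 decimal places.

For Normal data with known variance σ², a Normal(μ₀, σ₀²) prior on μ is conjugate. Posterior precision = 1/σ₀² + n/σ²; posterior mean is the precision-weighted average of μ₀ and x̄.
σ₀² = 208.73² = 43568.2129, σ² = 55.20² = 3047.04; σ² + n·σ₀² = 3047.04 + 15·43568.2129 = 656570.2335.
Posterior precision = 1/σ₀² + n/σ² = 1/43568.2129 + 15/3047.04 = (σ² + n·σ₀²)/(σ₀²σ²) = 656570.2335/(43568.2129·3047.04); posterior variance σₙ² = σ₀²σ²/(σ² + n·σ₀²) = 43568.2129·3047.04/656570.2335 = 202.193278.
Posterior SD = √σₙ² = √(43568.2129·3047.04/656570.2335) = 14.2195.

14.2195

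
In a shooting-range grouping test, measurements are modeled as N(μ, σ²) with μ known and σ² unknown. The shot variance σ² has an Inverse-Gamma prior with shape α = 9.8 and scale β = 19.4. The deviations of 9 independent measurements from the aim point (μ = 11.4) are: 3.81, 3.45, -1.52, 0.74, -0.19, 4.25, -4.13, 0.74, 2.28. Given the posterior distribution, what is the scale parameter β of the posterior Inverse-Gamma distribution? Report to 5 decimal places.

With known mean μ and an Inverse-Gamma(α, β) prior on σ², the Normal likelihood is conjugate: posterior is Inv-Gamma(α + n/2, β + Σ(xᵢ−μ)²/2).
Σ(xᵢ−μ)² = (3.81)² + (3.45)² + (-1.52)² + (0.74)² + (-0.19)² + (4.25)² + (-4.13)² + (0.74)² + (2.28)² = 70.1781.
Posterior: Inv-Gamma(9.8 + 9/2, 19.4 + 70.1781/2) = Inv-Gamma(14.30, 54.48905).
Posterior β = 54.48905.

54.48905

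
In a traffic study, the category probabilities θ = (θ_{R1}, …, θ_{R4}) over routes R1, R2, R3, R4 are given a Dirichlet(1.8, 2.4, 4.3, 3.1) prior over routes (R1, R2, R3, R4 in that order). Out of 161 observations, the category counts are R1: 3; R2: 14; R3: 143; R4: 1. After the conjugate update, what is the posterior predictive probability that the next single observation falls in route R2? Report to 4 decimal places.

0.0950

The Dirichlet prior is conjugate to the Multinomial likelihood: each posterior αⱼ = prior αⱼ + observed count nⱼ.
Posterior concentration: (4.8, 16.4, 147.3, 4.1), total = 172.6.
P(next = R2 | data) = α_{R2}/Σα = 0.0950.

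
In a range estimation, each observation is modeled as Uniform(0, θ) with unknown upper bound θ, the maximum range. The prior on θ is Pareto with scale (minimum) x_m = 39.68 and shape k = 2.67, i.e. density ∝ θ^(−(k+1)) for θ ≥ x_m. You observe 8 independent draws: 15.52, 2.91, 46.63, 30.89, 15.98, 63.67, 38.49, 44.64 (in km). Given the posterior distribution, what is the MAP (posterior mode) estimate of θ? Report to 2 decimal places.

A Pareto(scale x_m, shape k) prior on the upper bound θ of Uniform(0, θ) is conjugate: posterior is Pareto(max(x_m, max xᵢ), k + n).
Sample maximum = 63.67; prior scale x_m = 39.68 → posterior scale = max = 63.67.
Posterior shape = 2.67 + 8 = 10.67.
The Pareto density is decreasing on [x_m, ∞), so the mode is x_m = 63.67.

63.67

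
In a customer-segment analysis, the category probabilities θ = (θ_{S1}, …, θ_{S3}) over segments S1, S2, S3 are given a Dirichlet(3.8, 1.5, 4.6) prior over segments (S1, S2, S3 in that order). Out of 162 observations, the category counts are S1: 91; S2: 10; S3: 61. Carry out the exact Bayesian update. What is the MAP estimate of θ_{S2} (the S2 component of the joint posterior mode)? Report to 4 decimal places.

0.0622

The Dirichlet prior is conjugate to the Multinomial likelihood: each posterior αⱼ = prior αⱼ + observed count nⱼ.
Posterior concentration: (94.8, 11.5, 65.6), total = 171.9.
Joint mode component: (α_{S2}−1)/(Σα−K) = 10.5/168.9 = 0.0622.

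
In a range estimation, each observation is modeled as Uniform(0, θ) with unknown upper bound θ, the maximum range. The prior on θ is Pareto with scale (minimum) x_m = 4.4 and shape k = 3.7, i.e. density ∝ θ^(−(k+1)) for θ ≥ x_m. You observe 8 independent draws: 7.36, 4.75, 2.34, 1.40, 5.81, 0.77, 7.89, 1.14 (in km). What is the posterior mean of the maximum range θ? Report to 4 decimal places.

8.6274

A Pareto(scale x_m, shape k) prior on the upper bound θ of Uniform(0, θ) is conjugate: posterior is Pareto(max(x_m, max xᵢ), k + n).
Sample maximum = 7.89; prior scale x_m = 4.4 → posterior scale = max = 7.89.
Posterior shape = 3.7 + 8 = 11.7.
E[θ|data] = k·x_m/(k−1) = 11.7·7.89/10.7 = 8.6274.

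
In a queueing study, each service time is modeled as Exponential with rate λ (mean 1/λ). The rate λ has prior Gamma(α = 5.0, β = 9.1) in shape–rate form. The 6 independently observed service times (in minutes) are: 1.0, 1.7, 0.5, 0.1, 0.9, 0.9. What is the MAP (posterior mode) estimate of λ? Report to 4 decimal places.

0.7042

With a Gamma(shape α, rate β) prior on the exponential rate λ, the posterior after n observations with total T = Σxᵢ is Gamma(α+n, β+T).
Sum of observations T = 5.1 minutes; n = 6.
Posterior: Gamma(5.0+6, 9.1+5.1) = Gamma(11.0, 14.2).
Mode = (α−1)/β = 0.7042.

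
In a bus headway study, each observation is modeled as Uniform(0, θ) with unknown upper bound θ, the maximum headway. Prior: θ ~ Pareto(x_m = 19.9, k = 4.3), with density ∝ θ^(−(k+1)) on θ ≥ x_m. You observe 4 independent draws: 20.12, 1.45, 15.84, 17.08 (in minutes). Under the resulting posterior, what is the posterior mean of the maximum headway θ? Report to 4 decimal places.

A Pareto(scale x_m, shape k) prior on the upper bound θ of Uniform(0, θ) is conjugate: posterior is Pareto(max(x_m, max xᵢ), k + n).
Sample maximum = 20.12; prior scale x_m = 19.9 → posterior scale = max = 20.12.
Posterior shape = 4.3 + 4 = 8.3.
E[θ|data] = k·x_m/(k−1) = 8.3·20.12/7.3 = 22.8762.

22.8762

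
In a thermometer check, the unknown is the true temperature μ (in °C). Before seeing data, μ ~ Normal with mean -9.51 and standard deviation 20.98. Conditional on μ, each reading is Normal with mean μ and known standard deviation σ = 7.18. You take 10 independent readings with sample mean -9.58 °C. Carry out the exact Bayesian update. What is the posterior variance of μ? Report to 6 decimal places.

For Normal data with known variance σ², a Normal(μ₀, σ₀²) prior on μ is conjugate. Posterior precision = 1/σ₀² + n/σ²; posterior mean is the precision-weighted average of μ₀ and x̄.
σ₀² = 20.98² = 440.1604, σ² = 7.18² = 51.5524; σ² + n·σ₀² = 51.5524 + 10·440.1604 = 4453.1564.
Posterior precision = 1/σ₀² + n/σ² = 1/440.1604 + 10/51.5524 = (σ² + n·σ₀²)/(σ₀²σ²) = 4453.1564/(440.1604·51.5524); posterior variance σₙ² = σ₀²σ²/(σ² + n·σ₀²) = 440.1604·51.5524/4453.1564 = 5.095560.

5.095560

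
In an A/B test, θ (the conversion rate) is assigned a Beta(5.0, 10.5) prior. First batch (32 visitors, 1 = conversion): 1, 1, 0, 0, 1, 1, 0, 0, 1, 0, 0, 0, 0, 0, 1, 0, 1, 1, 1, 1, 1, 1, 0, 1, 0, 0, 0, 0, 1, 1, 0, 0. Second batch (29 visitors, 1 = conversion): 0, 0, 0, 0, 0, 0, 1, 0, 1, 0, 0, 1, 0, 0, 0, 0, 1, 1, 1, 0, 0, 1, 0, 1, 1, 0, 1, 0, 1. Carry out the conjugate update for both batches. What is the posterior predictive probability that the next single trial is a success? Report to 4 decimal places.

0.4052

The Beta prior is conjugate to a Binomial/Bernoulli likelihood; the update adds successes to α and failures to β.
After batch 1: Beta(5.0+15, 10.5+17) = Beta(20.0, 27.5).
After batch 2: Beta(20.0+11, 27.5+18) = Beta(31.0, 45.5).
For a single future Bernoulli trial, P(success | data) = α/(α+β) = 0.4052.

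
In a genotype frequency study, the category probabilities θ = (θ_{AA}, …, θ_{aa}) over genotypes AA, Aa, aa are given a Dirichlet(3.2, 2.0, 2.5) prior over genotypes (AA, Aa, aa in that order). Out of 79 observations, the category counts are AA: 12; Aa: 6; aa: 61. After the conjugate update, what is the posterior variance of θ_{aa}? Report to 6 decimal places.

0.002235

The Dirichlet prior is conjugate to the Multinomial likelihood: each posterior αⱼ = prior αⱼ + observed count nⱼ.
Posterior concentration: (15.2, 8.0, 63.5), total = 86.7.
Var[θ_j] = α_j(Σα−α_j)/((Σα)²(Σα+1)) = 63.5·23.2/(86.7²·87.7) = 0.002235.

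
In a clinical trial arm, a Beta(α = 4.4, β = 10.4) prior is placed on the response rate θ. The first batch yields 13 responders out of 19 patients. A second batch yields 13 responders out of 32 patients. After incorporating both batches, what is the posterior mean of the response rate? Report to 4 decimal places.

The Beta prior is conjugate to a Binomial/Bernoulli likelihood; the update adds successes to α and failures to β.
After batch 1: Beta(4.4+13, 10.4+6) = Beta(17.4, 16.4).
After batch 2: Beta(17.4+13, 16.4+19) = Beta(30.4, 35.4).
Posterior mean = α/(α+β) = 30.4/65.8 = 0.4620.

0.4620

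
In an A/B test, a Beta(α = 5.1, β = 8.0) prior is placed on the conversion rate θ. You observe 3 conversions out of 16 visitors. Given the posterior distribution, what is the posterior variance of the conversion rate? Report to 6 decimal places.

The Beta prior is conjugate to a Binomial/Bernoulli likelihood; the update adds successes to α and failures to β.
Posterior: Beta(α+k, β+n−k) = Beta(5.1+3, 8.0+13) = Beta(8.1, 21.0).
Var = αβ/((α+β)²(α+β+1)) = 8.1·21.0/(29.1²·30.1) = 0.006673.

0.006673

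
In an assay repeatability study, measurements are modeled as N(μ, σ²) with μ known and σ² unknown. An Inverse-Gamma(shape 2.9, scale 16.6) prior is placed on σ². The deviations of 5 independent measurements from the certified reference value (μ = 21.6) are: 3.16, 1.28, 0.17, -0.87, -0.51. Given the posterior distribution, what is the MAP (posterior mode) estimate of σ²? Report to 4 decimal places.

With known mean μ and an Inverse-Gamma(α, β) prior on σ², the Normal likelihood is conjugate: posterior is Inv-Gamma(α + n/2, β + Σ(xᵢ−μ)²/2).
Σ(xᵢ−μ)² = (3.16)² + (1.28)² + (0.17)² + (-0.87)² + (-0.51)² = 12.6699.
Posterior: Inv-Gamma(2.9 + 5/2, 16.6 + 12.6699/2) = Inv-Gamma(5.40, 22.93495).
Mode = β/(α+1) = 22.93495/6.40 = 3.5836.

3.5836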